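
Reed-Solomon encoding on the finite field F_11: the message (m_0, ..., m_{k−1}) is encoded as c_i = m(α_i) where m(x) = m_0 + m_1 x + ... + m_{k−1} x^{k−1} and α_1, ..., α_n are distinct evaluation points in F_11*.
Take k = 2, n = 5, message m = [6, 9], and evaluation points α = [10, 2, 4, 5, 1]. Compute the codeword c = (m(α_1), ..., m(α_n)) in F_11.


c = [8, 2, 9, 7, 4]

Message polynomial: m(x) = 6 + 9·x (mod 11).
For each evaluation point α_i, compute m(α_i) mod 11:
  α_1 = 10: Horner steps 9 → 8, so m(10) = 8.
  α_2 = 2: Horner steps 9 → 2, so m(2) = 2.
  α_3 = 4: Horner steps 9 → 9, so m(4) = 9.
  α_4 = 5: Horner steps 9 → 7, so m(5) = 7.
  α_5 = 1: Horner steps 9 → 4, so m(1) = 4.
Codeword c = [8, 2, 9, 7, 4] ∈ F_11^5.


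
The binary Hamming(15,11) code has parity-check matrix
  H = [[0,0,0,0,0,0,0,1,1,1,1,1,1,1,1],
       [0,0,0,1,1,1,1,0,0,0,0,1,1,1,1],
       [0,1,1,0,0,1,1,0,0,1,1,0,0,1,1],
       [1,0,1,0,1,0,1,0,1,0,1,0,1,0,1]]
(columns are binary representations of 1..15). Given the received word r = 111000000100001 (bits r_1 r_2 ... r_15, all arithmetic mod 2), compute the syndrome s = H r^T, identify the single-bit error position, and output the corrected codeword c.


s = (0, 1, 0, 1)^T, error position = 5, corrected codeword c = 111010000100001

Compute s = H r^T mod 2 one row at a time:
  s_1 = 0 + 0 + 1 + 0 + 0 + 0 + 0 + 1 = 2 ≡ 0 (mod 2).
  s_2 = 0 + 0 + 0 + 0 + 0 + 0 + 0 + 1 = 1 ≡ 1 (mod 2).
  s_3 = 1 + 1 + 0 + 0 + 1 + 0 + 0 + 1 = 4 ≡ 0 (mod 2).
  s_4 = 1 + 1 + 0 + 0 + 0 + 0 + 0 + 1 = 3 ≡ 1 (mod 2).
s = (0, 1, 0, 1)^T — this equals column 5 of H (binary 0101), so error is at position 5.
Correct: flip bit 5 of r = 111000000100001 to get c = 111010000100001.


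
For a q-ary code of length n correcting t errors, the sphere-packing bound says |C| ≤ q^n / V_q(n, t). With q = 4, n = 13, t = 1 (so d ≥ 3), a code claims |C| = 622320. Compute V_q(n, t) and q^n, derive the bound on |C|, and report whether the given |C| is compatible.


V_q(n, t) = 40, q^n = 67108864, Hamming bound = 1677721, |C| = 622320 ≤ bound (satisfied).

Step 1: Compute V_q(n, t) = Σ_{j=0}^1 C(n, j) (q−1)^j.
  j = 0: C(13,0)·(3)^0 = 1·1 = 1.
  j = 1: C(13,1)·(3)^1 = 13·3 = 39.
  V_q(n, t) = 1 + 39 = 40.
Step 2: q^n = 4^13 = 67108864.
Step 3: Hamming bound ⌊q^n / V_q(n,t)⌋ = ⌊67108864/40⌋ = 1677721.
Step 4: Compare |C| = 622320 to 1677721: satisfied.
The claimed |C| lies below the Hamming bound.


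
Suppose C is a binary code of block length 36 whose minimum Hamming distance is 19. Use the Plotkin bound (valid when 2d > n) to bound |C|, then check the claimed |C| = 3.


Plotkin bound M ≤ 18; given |C| = 3 ≤ bound (satisfied).

Check applicability: 2d = 38, n = 36.
2d − n = 2 > 0, so Plotkin applies.
Compute d/(2d−n) = 19/2 ≈ 9.5000.
⌊d/(2d−n)⌋ = 9.
Plotkin bound: M ≤ 2·9 = 18.
Given |C| = 3, check: satisfied.
This |C| is below the Plotkin bound.


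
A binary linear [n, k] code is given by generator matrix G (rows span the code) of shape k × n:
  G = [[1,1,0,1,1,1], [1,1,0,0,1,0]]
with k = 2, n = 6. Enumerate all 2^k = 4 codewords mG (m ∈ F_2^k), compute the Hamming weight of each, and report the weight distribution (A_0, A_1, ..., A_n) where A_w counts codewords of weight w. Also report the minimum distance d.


Weight distribution: A_0 = 1, A_2 = 1, A_3 = 1, A_5 = 1. Minimum distance d = 2.

Enumerate all 2^2 = 4 messages m ∈ F_2^2.
For each, compute codeword c = mG in F_2^6, then tally its weight.
  m = 00 → c = 000000, weight = 0.
  m = 10 → c = 110111, weight = 5.
  m = 01 → c = 110010, weight = 3.
  m = 11 → c = 000101, weight = 2.
Tally weights:
  weight 0: 1 codewords.
  weight 2: 1 codewords.
  weight 3: 1 codewords.
  weight 5: 1 codewords.
Minimum distance d = smallest w > 0 with A_w > 0 = 2.
Sanity: Σ A_w = 4 = 2^2 = 4 ✓.


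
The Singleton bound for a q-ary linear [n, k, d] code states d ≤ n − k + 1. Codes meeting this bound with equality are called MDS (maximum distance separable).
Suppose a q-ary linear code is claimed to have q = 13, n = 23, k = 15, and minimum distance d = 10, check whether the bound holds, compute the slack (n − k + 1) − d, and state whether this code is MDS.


Singleton RHS = n − k + 1 = 9, slack = -1, bound violated (no such code; not MDS).

Singleton bound: d ≤ n − k + 1.
Here n = 23, k = 15, so n − k + 1 = 9.
Given d = 10, check d ≤ 9: NO.
Slack = (n − k + 1) − d = -1.
The slack is negative: d = 10 exceeds n − k + 1 = 9 by 1, so the Singleton bound is violated and no linear [23, 15, 10]_13 code can exist. In particular it is not MDS (MDS requires d = n − k + 1 exactly).
Description: the claimed parameters are [23, 15, 10]_13; such a code would be impossible (violates the Singleton bound).


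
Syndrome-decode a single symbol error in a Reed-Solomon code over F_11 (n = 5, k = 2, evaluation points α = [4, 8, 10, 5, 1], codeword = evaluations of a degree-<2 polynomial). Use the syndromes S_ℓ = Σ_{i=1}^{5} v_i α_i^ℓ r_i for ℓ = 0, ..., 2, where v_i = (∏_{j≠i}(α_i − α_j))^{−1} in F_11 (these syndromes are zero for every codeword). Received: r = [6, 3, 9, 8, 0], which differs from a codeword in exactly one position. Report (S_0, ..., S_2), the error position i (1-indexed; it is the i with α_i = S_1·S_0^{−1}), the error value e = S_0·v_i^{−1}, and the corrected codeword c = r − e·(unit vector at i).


S = (2, 9, 2), error at position 3, error magnitude e = 2, c = [6, 3, 7, 8, 0].

Step 1: column multipliers v_i = (∏_{j≠i}(α_i − α_j))^{−1} mod 11.
  i = 1 (α = 4): (4−8)(4−10)(4−5)(4−1) = (−4)·(−6)·(−1)·3 = −72 ≡ 5, so v_1 = 5^{−1} = 9 (mod 11).
  i = 2 (α = 8): (8−4)(8−10)(8−5)(8−1) = 4·(−2)·3·7 = −168 ≡ 8, so v_2 = 8^{−1} = 7 (mod 11).
  i = 3 (α = 10): (10−4)(10−8)(10−5)(10−1) = 6·2·5·9 = 540 ≡ 1, so v_3 = 1^{−1} = 1 (mod 11).
  i = 4 (α = 5): (5−4)(5−8)(5−10)(5−1) = 1·(−3)·(−5)·4 = 60 ≡ 5, so v_4 = 5^{−1} = 9 (mod 11).
  i = 5 (α = 1): (1−4)(1−8)(1−10)(1−5) = (−3)·(−7)·(−9)·(−4) = 756 ≡ 8, so v_5 = 8^{−1} = 7 (mod 11).
  v = [9, 7, 1, 9, 7].
Step 2: syndromes of r = [6, 3, 9, 8, 0] (all sums mod 11).
  S_0 = Σ v_i r_i = 9·6 + 7·3 + 1·9 + 9·8 + 7·0 = 156 ≡ 2.
  S_1 = Σ v_i α_i r_i = 9·4·6 + 7·8·3 + 1·10·9 + 9·5·8 + 7·1·0 = 834 ≡ 9.
  α_i^2 mod 11 = [5, 9, 1, 3, 1].
  S_2 = Σ v_i α_i^2 r_i = 9·5·6 + 7·9·3 + 1·1·9 + 9·3·8 + 7·1·0 = 684 ≡ 2.
  S = (2, 9, 2) ≠ 0, so r is not a codeword (an error is present).
Step 3: locate the error. For a single error e at position i, S_ℓ = v_i·e·α_i^ℓ, so α_err = S_1/S_0.
  S_0^{−1} = 2^{−1} = 6 (mod 11), so α_err = 9·6 = 54 ≡ 10 = α_3. Error position i = 3.
  Consistency check: S_2/S_1 = 2·5 = 10 ≡ 10 = α_err ✓ (single-error assumption holds).
Step 4: error magnitude e = S_0/v_3 = S_0·∏_{j≠3}(α_3 − α_j) = 2·1 = 2 ≡ 2 (mod 11).
Step 5: correct position 3: c_3 = r_3 − e = 9 − 2 ≡ 7 (mod 11). Hence c = [6, 3, 7, 8, 0].
  Check: interpolating c through the α_i gives m(x) = 9 + 2·x (degree < 2) with m(α_i) = c_i for every i, so c is indeed a codeword.


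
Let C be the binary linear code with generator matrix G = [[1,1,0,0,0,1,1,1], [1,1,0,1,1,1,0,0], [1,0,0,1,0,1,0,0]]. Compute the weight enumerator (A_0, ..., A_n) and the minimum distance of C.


Weight distribution: A_0 = 1, A_2 = 1, A_3 = 1, A_4 = 2, A_5 = 3. Minimum distance d = 2.

Enumerate all 2^3 = 8 messages m ∈ F_2^3.
For each, compute codeword c = mG in F_2^8, then tally its weight.
  m = 000 → c = 00000000, weight = 0.
  m = 100 → c = 11000111, weight = 5.
  m = 010 → c = 11011100, weight = 5.
  m = 110 → c = 00011011, weight = 4.
  m = 001 → c = 10010100, weight = 3.
  m = 101 → c = 01010011, weight = 4.
  m = 011 → c = 01001000, weight = 2.
  m = 111 → c = 10001111, weight = 5.
Tally weights:
  weight 0: 1 codewords.
  weight 2: 1 codewords.
  weight 3: 1 codewords.
  weight 4: 2 codewords.
  weight 5: 3 codewords.
Minimum distance d = smallest w > 0 with A_w > 0 = 2.
Sanity: Σ A_w = 8 = 2^3 = 8 ✓.


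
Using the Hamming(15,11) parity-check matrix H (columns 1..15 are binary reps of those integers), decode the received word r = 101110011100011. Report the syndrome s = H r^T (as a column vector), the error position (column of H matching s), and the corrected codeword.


s = (1, 0, 0, 1)^T, error position = 9, corrected codeword c = 101110010100011

Compute s = H r^T mod 2 one row at a time:
  s_1 = 1 + 1 + 1 + 0 + 0 + 0 + 1 + 1 = 5 ≡ 1 (mod 2).
  s_2 = 1 + 1 + 0 + 0 + 0 + 0 + 1 + 1 = 4 ≡ 0 (mod 2).
  s_3 = 0 + 1 + 0 + 0 + 1 + 0 + 1 + 1 = 4 ≡ 0 (mod 2).
  s_4 = 1 + 1 + 1 + 0 + 1 + 0 + 0 + 1 = 5 ≡ 1 (mod 2).
s = (1, 0, 0, 1)^T — this equals column 9 of H (binary 1001), so error is at position 9.
Correct: flip bit 9 of r = 101110011100011 to get c = 101110010100011.


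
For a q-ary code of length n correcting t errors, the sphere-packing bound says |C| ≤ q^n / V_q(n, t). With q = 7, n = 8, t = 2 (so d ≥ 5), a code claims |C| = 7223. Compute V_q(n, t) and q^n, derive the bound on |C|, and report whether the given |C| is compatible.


V_q(n, t) = 1057, q^n = 5764801, Hamming bound = 5453, |C| = 7223 > bound (violated).

Step 1: Compute V_q(n, t) = Σ_{j=0}^2 C(n, j) (q−1)^j.
  j = 0: C(8,0)·(6)^0 = 1·1 = 1.
  j = 1: C(8,1)·(6)^1 = 8·6 = 48.
  j = 2: C(8,2)·(6)^2 = 28·36 = 1008.
  V_q(n, t) = 1 + 48 + 1008 = 1057.
Step 2: q^n = 7^8 = 5764801.
Step 3: Hamming bound ⌊q^n / V_q(n,t)⌋ = ⌊5764801/1057⌋ = 5453.
Step 4: Compare |C| = 7223 to 5453: violated.
The claimed |C| lies above the Hamming bound, so no 7-ary code of length 8 with d ≥ 5 can have 7223 codewords.


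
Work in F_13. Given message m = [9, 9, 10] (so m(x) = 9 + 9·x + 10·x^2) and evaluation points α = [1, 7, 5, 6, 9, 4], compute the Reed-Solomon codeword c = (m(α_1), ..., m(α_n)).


c = [2, 3, 5, 7, 3, 10]

Message polynomial: m(x) = 9 + 9·x + 10·x^2 (mod 13).
For each evaluation point α_i, compute m(α_i) mod 13:
  α_1 = 1: Horner steps 10 → 6 → 2, so m(1) = 2.
  α_2 = 7: Horner steps 10 → 1 → 3, so m(7) = 3.
  α_3 = 5: Horner steps 10 → 7 → 5, so m(5) = 5.
  α_4 = 6: Horner steps 10 → 4 → 7, so m(6) = 7.
  α_5 = 9: Horner steps 10 → 8 → 3, so m(9) = 3.
  α_6 = 4: Horner steps 10 → 10 → 10, so m(4) = 10.
Codeword c = [2, 3, 5, 7, 3, 10] ∈ F_13^6.


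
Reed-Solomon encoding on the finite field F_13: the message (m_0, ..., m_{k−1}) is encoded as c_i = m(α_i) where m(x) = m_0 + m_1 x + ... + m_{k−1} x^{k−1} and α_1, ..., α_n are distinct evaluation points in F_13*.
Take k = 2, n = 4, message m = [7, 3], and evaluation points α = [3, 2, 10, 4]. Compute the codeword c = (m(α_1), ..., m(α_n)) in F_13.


c = [3, 0, 11, 6]

Message polynomial: m(x) = 7 + 3·x (mod 13).
For each evaluation point α_i, compute m(α_i) mod 13:
  α_1 = 3: Horner steps 3 → 3, so m(3) = 3.
  α_2 = 2: Horner steps 3 → 0, so m(2) = 0.
  α_3 = 10: Horner steps 3 → 11, so m(10) = 11.
  α_4 = 4: Horner steps 3 → 6, so m(4) = 6.
Codeword c = [3, 0, 11, 6] ∈ F_13^4.


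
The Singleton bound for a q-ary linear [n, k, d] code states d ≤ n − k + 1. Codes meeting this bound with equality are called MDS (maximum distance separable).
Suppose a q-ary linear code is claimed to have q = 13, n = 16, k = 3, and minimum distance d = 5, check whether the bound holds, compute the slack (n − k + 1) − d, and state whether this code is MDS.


Singleton RHS = n − k + 1 = 14, slack = 9, bound satisfied, not MDS.

Singleton bound: d ≤ n − k + 1.
Here n = 16, k = 3, so n − k + 1 = 14.
Given d = 5, check d ≤ 14: YES.
Slack = (n − k + 1) − d = 9.
The code is NOT MDS (slack = 9 > 0).
Description: the claimed parameters are [16, 3, 5]_13; such a code would be non-MDS.


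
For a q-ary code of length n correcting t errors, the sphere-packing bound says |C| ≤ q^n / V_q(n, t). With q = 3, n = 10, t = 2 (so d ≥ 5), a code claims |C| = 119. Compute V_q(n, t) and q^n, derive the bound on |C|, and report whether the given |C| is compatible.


V_q(n, t) = 201, q^n = 59049, Hamming bound = 293, |C| = 119 ≤ bound (satisfied).

Step 1: Compute V_q(n, t) = Σ_{j=0}^2 C(n, j) (q−1)^j.
  j = 0: C(10,0)·(2)^0 = 1·1 = 1.
  j = 1: C(10,1)·(2)^1 = 10·2 = 20.
  j = 2: C(10,2)·(2)^2 = 45·4 = 180.
  V_q(n, t) = 1 + 20 + 180 = 201.
Step 2: q^n = 3^10 = 59049.
Step 3: Hamming bound ⌊q^n / V_q(n,t)⌋ = ⌊59049/201⌋ = 293.
Step 4: Compare |C| = 119 to 293: satisfied.
The claimed |C| lies below the Hamming bound.


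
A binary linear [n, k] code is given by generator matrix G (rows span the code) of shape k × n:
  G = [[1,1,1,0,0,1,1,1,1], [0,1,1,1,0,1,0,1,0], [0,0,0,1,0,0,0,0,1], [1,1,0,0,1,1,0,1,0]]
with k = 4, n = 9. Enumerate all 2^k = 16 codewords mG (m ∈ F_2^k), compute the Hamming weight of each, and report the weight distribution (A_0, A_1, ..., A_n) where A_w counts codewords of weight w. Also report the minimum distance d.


Weight distribution: A_0 = 1, A_2 = 2, A_4 = 5, A_5 = 4, A_7 = 4. Minimum distance d = 2.

Enumerate all 2^4 = 16 messages m ∈ F_2^4.
For each, compute codeword c = mG in F_2^9, then tally its weight.
  m = 0000 → c = 000000000, weight = 0.
  m = 1000 → c = 111001111, weight = 7.
  m = 0100 → c = 011101010, weight = 5.
  m = 1100 → c = 100100101, weight = 4.
  m = 0010 → c = 000100001, weight = 2.
  m = 1010 → c = 111101110, weight = 7.
  m = 0110 → c = 011001011, weight = 5.
  m = 1110 → c = 100000100, weight = 2.
  m = 0001 → c = 110011010, weight = 5.
  m = 1001 → c = 001010101, weight = 4.
  m = 0101 → c = 101110000, weight = 4.
  m = 1101 → c = 010111111, weight = 7.
  m = 0011 → c = 110111011, weight = 7.
  m = 1011 → c = 001110100, weight = 4.
  m = 0111 → c = 101010001, weight = 4.
  m = 1111 → c = 010011110, weight = 5.
Tally weights:
  weight 0: 1 codewords.
  weight 2: 2 codewords.
  weight 4: 5 codewords.
  weight 5: 4 codewords.
  weight 7: 4 codewords.
Minimum distance d = smallest w > 0 with A_w > 0 = 2.
Sanity: Σ A_w = 16 = 2^4 = 16 ✓.


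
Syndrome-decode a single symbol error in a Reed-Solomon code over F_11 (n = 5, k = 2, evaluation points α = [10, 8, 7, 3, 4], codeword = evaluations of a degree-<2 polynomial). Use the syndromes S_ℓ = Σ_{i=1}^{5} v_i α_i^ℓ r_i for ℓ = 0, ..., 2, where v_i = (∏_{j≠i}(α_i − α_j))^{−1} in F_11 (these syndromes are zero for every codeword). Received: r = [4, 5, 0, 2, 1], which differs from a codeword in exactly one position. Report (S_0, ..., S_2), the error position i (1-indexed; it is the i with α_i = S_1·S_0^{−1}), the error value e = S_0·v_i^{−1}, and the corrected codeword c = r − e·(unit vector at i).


S = (1, 4, 5), error at position 5, error magnitude e = 5, c = [4, 5, 0, 2, 7].

Step 1: column multipliers v_i = (∏_{j≠i}(α_i − α_j))^{−1} mod 11.
  i = 1 (α = 10): (10−8)(10−7)(10−3)(10−4) = 2·3·7·6 = 252 ≡ 10, so v_1 = 10^{−1} = 10 (mod 11).
  i = 2 (α = 8): (8−10)(8−7)(8−3)(8−4) = (−2)·1·5·4 = −40 ≡ 4, so v_2 = 4^{−1} = 3 (mod 11).
  i = 3 (α = 7): (7−10)(7−8)(7−3)(7−4) = (−3)·(−1)·4·3 = 36 ≡ 3, so v_3 = 3^{−1} = 4 (mod 11).
  i = 4 (α = 3): (3−10)(3−8)(3−7)(3−4) = (−7)·(−5)·(−4)·(−1) = 140 ≡ 8, so v_4 = 8^{−1} = 7 (mod 11).
  i = 5 (α = 4): (4−10)(4−8)(4−7)(4−3) = (−6)·(−4)·(−3)·1 = −72 ≡ 5, so v_5 = 5^{−1} = 9 (mod 11).
  v = [10, 3, 4, 7, 9].
Step 2: syndromes of r = [4, 5, 0, 2, 1] (all sums mod 11).
  S_0 = Σ v_i r_i = 10·4 + 3·5 + 4·0 + 7·2 + 9·1 = 78 ≡ 1.
  S_1 = Σ v_i α_i r_i = 10·10·4 + 3·8·5 + 4·7·0 + 7·3·2 + 9·4·1 = 598 ≡ 4.
  α_i^2 mod 11 = [1, 9, 5, 9, 5].
  S_2 = Σ v_i α_i^2 r_i = 10·1·4 + 3·9·5 + 4·5·0 + 7·9·2 + 9·5·1 = 346 ≡ 5.
  S = (1, 4, 5) ≠ 0, so r is not a codeword (an error is present).
Step 3: locate the error. For a single error e at position i, S_ℓ = v_i·e·α_i^ℓ, so α_err = S_1/S_0.
  S_0^{−1} = 1^{−1} = 1 (mod 11), so α_err = 4·1 = 4 ≡ 4 = α_5. Error position i = 5.
  Consistency check: S_2/S_1 = 5·3 = 15 ≡ 4 = α_err ✓ (single-error assumption holds).
Step 4: error magnitude e = S_0/v_5 = S_0·∏_{j≠5}(α_5 − α_j) = 1·5 = 5 ≡ 5 (mod 11).
Step 5: correct position 5: c_5 = r_5 − e = 1 − 5 ≡ 7 (mod 11). Hence c = [4, 5, 0, 2, 7].
  Check: interpolating c through the α_i gives m(x) = 9 + 5·x (degree < 2) with m(α_i) = c_i for every i, so c is indeed a codeword.


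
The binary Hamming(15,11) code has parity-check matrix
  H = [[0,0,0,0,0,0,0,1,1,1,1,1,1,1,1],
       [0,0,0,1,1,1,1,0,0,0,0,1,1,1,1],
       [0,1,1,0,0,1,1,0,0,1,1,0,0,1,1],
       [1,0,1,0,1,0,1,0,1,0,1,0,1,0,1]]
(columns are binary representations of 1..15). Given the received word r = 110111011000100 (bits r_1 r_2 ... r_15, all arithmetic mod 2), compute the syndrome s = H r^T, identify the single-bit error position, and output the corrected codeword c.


s = (1, 0, 0, 0)^T, error position = 8, corrected codeword c = 110111001000100

Compute s = H r^T mod 2 one row at a time:
  s_1 = 1 + 1 + 0 + 0 + 0 + 1 + 0 + 0 = 3 ≡ 1 (mod 2).
  s_2 = 1 + 1 + 1 + 0 + 0 + 1 + 0 + 0 = 4 ≡ 0 (mod 2).
  s_3 = 1 + 0 + 1 + 0 + 0 + 0 + 0 + 0 = 2 ≡ 0 (mod 2).
  s_4 = 1 + 0 + 1 + 0 + 1 + 0 + 1 + 0 = 4 ≡ 0 (mod 2).
s = (1, 0, 0, 0)^T — this equals column 8 of H (binary 1000), so error is at position 8.
Correct: flip bit 8 of r = 110111011000100 to get c = 110111001000100.


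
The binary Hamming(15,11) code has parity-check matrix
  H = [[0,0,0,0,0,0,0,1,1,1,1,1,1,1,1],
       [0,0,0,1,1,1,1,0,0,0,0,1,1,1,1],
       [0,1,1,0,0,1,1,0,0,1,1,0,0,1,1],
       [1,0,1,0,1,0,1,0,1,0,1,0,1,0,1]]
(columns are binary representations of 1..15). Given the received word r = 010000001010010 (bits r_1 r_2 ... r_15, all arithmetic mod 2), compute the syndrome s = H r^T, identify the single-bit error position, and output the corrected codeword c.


s = (1, 1, 1, 0)^T, error position = 14, corrected codeword c = 010000001010000

Compute s = H r^T mod 2 one row at a time:
  s_1 = 0 + 1 + 0 + 1 + 0 + 0 + 1 + 0 = 3 ≡ 1 (mod 2).
  s_2 = 0 + 0 + 0 + 0 + 0 + 0 + 1 + 0 = 1 ≡ 1 (mod 2).
  s_3 = 1 + 0 + 0 + 0 + 0 + 1 + 1 + 0 = 3 ≡ 1 (mod 2).
  s_4 = 0 + 0 + 0 + 0 + 1 + 1 + 0 + 0 = 2 ≡ 0 (mod 2).
s = (1, 1, 1, 0)^T — this equals column 14 of H (binary 1110), so error is at position 14.
Correct: flip bit 14 of r = 010000001010010 to get c = 010000001010000.


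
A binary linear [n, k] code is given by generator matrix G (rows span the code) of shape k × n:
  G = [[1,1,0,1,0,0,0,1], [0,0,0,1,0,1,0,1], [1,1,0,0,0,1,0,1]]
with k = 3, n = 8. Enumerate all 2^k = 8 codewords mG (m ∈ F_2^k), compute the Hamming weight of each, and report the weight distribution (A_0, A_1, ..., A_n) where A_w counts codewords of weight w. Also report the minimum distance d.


Weight distribution: A_0 = 1, A_1 = 1, A_2 = 1, A_3 = 3, A_4 = 2. Minimum distance d = 1.

Enumerate all 2^3 = 8 messages m ∈ F_2^3.
For each, compute codeword c = mG in F_2^8, then tally its weight.
  m = 000 → c = 00000000, weight = 0.
  m = 100 → c = 11010001, weight = 4.
  m = 010 → c = 00010101, weight = 3.
  m = 110 → c = 11000100, weight = 3.
  m = 001 → c = 11000101, weight = 4.
  m = 101 → c = 00010100, weight = 2.
  m = 011 → c = 11010000, weight = 3.
  m = 111 → c = 00000001, weight = 1.
Tally weights:
  weight 0: 1 codewords.
  weight 1: 1 codewords.
  weight 2: 1 codewords.
  weight 3: 3 codewords.
  weight 4: 2 codewords.
Minimum distance d = smallest w > 0 with A_w > 0 = 1.
Sanity: Σ A_w = 8 = 2^3 = 8 ✓.


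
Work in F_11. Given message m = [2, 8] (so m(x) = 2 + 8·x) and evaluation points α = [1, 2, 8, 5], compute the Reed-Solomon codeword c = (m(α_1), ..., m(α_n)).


c = [10, 7, 0, 9]

Message polynomial: m(x) = 2 + 8·x (mod 11).
For each evaluation point α_i, compute m(α_i) mod 11:
  α_1 = 1: Horner steps 8 → 10, so m(1) = 10.
  α_2 = 2: Horner steps 8 → 7, so m(2) = 7.
  α_3 = 8: Horner steps 8 → 0, so m(8) = 0.
  α_4 = 5: Horner steps 8 → 9, so m(5) = 9.
Codeword c = [10, 7, 0, 9] ∈ F_11^4.


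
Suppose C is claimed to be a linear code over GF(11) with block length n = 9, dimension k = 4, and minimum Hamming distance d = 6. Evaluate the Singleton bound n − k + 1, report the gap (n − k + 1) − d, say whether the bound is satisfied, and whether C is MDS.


Singleton RHS = n − k + 1 = 6, slack = 0, bound satisfied, MDS.

Singleton bound: d ≤ n − k + 1.
Here n = 9, k = 4, so n − k + 1 = 6.
Given d = 6, check d ≤ 6: YES.
Slack = (n − k + 1) − d = 0.
The code is MDS (slack = 0).
Description: the claimed parameters are [9, 4, 6]_11; such a code would be MDS (meets Singleton bound).


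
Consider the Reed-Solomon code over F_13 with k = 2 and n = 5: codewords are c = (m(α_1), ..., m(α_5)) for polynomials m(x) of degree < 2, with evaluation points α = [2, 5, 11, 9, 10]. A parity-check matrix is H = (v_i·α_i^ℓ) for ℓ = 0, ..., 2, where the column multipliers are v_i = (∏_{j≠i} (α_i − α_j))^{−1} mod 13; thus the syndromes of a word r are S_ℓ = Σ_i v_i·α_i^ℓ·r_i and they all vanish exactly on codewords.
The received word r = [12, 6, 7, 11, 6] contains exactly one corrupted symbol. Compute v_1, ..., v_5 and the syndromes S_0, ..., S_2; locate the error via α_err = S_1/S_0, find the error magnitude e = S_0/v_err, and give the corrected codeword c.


S = (3, 4, 1), error at position 5, error magnitude e = 10, c = [12, 6, 7, 11, 9].

Step 1: column multipliers v_i = (∏_{j≠i}(α_i − α_j))^{−1} mod 13.
  i = 1 (α = 2): (2−5)(2−11)(2−9)(2−10) = (−3)·(−9)·(−7)·(−8) = 1512 ≡ 4, so v_1 = 4^{−1} = 10 (mod 13).
  i = 2 (α = 5): (5−2)(5−11)(5−9)(5−10) = 3·(−6)·(−4)·(−5) = −360 ≡ 4, so v_2 = 4^{−1} = 10 (mod 13).
  i = 3 (α = 11): (11−2)(11−5)(11−9)(11−10) = 9·6·2·1 = 108 ≡ 4, so v_3 = 4^{−1} = 10 (mod 13).
  i = 4 (α = 9): (9−2)(9−5)(9−11)(9−10) = 7·4·(−2)·(−1) = 56 ≡ 4, so v_4 = 4^{−1} = 10 (mod 13).
  i = 5 (α = 10): (10−2)(10−5)(10−11)(10−9) = 8·5·(−1)·1 = −40 ≡ 12, so v_5 = 12^{−1} = 12 (mod 13).
  v = [10, 10, 10, 10, 12].
Step 2: syndromes of r = [12, 6, 7, 11, 6] (all sums mod 13).
  S_0 = Σ v_i r_i = 10·12 + 10·6 + 10·7 + 10·11 + 12·6 = 432 ≡ 3.
  S_1 = Σ v_i α_i r_i = 10·2·12 + 10·5·6 + 10·11·7 + 10·9·11 + 12·10·6 = 3020 ≡ 4.
  α_i^2 mod 13 = [4, 12, 4, 3, 9].
  S_2 = Σ v_i α_i^2 r_i = 10·4·12 + 10·12·6 + 10·4·7 + 10·3·11 + 12·9·6 = 2458 ≡ 1.
  S = (3, 4, 1) ≠ 0, so r is not a codeword (an error is present).
Step 3: locate the error. For a single error e at position i, S_ℓ = v_i·e·α_i^ℓ, so α_err = S_1/S_0.
  S_0^{−1} = 3^{−1} = 9 (mod 13), so α_err = 4·9 = 36 ≡ 10 = α_5. Error position i = 5.
  Consistency check: S_2/S_1 = 1·10 = 10 ≡ 10 = α_err ✓ (single-error assumption holds).
Step 4: error magnitude e = S_0/v_5 = S_0·∏_{j≠5}(α_5 − α_j) = 3·12 = 36 ≡ 10 (mod 13).
Step 5: correct position 5: c_5 = r_5 − e = 6 − 10 ≡ 9 (mod 13). Hence c = [12, 6, 7, 11, 9].
  Check: interpolating c through the α_i gives m(x) = 3 + 11·x (degree < 2) with m(α_i) = c_i for every i, so c is indeed a codeword.


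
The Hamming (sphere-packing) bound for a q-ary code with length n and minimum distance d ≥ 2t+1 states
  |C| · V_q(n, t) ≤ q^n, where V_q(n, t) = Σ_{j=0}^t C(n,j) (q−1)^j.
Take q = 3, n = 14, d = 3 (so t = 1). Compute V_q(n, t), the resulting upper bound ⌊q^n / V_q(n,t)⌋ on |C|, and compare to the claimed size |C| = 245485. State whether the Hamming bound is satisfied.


V_q(n, t) = 29, q^n = 4782969, Hamming bound = 164929, |C| = 245485 > bound (violated).

Step 1: Compute V_q(n, t) = Σ_{j=0}^1 C(n, j) (q−1)^j.
  j = 0: C(14,0)·(2)^0 = 1·1 = 1.
  j = 1: C(14,1)·(2)^1 = 14·2 = 28.
  V_q(n, t) = 1 + 28 = 29.
Step 2: q^n = 3^14 = 4782969.
Step 3: Hamming bound ⌊q^n / V_q(n,t)⌋ = ⌊4782969/29⌋ = 164929.
Step 4: Compare |C| = 245485 to 164929: violated.
The claimed |C| lies above the Hamming bound, so no 3-ary code of length 14 with d ≥ 3 can have 245485 codewords.


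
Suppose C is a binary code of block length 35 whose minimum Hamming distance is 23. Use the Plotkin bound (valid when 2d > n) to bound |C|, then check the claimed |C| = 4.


Plotkin bound M ≤ 4; given |C| = 4 ≤ bound (satisfied).

Check applicability: 2d = 46, n = 35.
2d − n = 11 > 0, so Plotkin applies.
Compute d/(2d−n) = 23/11 ≈ 2.0909.
⌊d/(2d−n)⌋ = 2.
Plotkin bound: M ≤ 2·2 = 4.
Given |C| = 4, check: satisfied.
This |C| is at the Plotkin bound.


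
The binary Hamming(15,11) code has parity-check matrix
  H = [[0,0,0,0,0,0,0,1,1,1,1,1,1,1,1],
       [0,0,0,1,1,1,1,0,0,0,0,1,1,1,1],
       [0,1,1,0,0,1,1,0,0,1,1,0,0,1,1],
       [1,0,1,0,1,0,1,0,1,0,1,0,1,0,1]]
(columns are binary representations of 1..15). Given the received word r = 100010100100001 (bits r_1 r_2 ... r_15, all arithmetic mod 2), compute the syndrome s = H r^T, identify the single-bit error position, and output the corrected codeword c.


s = (0, 1, 1, 0)^T, error position = 6, corrected codeword c = 100011100100001

Compute s = H r^T mod 2 one row at a time:
  s_1 = 0 + 0 + 1 + 0 + 0 + 0 + 0 + 1 = 2 ≡ 0 (mod 2).
  s_2 = 0 + 1 + 0 + 1 + 0 + 0 + 0 + 1 = 3 ≡ 1 (mod 2).
  s_3 = 0 + 0 + 0 + 1 + 1 + 0 + 0 + 1 = 3 ≡ 1 (mod 2).
  s_4 = 1 + 0 + 1 + 1 + 0 + 0 + 0 + 1 = 4 ≡ 0 (mod 2).
s = (0, 1, 1, 0)^T — this equals column 6 of H (binary 0110), so error is at position 6.
Correct: flip bit 6 of r = 100010100100001 to get c = 100011100100001.


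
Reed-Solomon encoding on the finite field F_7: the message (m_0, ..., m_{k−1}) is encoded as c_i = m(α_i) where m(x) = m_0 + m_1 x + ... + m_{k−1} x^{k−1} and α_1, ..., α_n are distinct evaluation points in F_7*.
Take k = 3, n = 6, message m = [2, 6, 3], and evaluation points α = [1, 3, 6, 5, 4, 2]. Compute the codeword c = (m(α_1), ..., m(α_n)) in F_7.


c = [4, 5, 6, 2, 4, 5]

Message polynomial: m(x) = 2 + 6·x + 3·x^2 (mod 7).
For each evaluation point α_i, compute m(α_i) mod 7:
  α_1 = 1: Horner steps 3 → 2 → 4, so m(1) = 4.
  α_2 = 3: Horner steps 3 → 1 → 5, so m(3) = 5.
  α_3 = 6: Horner steps 3 → 3 → 6, so m(6) = 6.
  α_4 = 5: Horner steps 3 → 0 → 2, so m(5) = 2.
  α_5 = 4: Horner steps 3 → 4 → 4, so m(4) = 4.
  α_6 = 2: Horner steps 3 → 5 → 5, so m(2) = 5.
Codeword c = [4, 5, 6, 2, 4, 5] ∈ F_7^6.


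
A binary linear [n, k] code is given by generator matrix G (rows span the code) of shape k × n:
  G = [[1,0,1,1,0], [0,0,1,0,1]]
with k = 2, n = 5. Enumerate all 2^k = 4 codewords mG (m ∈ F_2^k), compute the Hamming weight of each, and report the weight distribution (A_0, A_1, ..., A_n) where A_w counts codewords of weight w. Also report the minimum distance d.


Weight distribution: A_0 = 1, A_2 = 1, A_3 = 2. Minimum distance d = 2.

Enumerate all 2^2 = 4 messages m ∈ F_2^2.
For each, compute codeword c = mG in F_2^5, then tally its weight.
  m = 00 → c = 00000, weight = 0.
  m = 10 → c = 10110, weight = 3.
  m = 01 → c = 00101, weight = 2.
  m = 11 → c = 10011, weight = 3.
Tally weights:
  weight 0: 1 codewords.
  weight 2: 1 codewords.
  weight 3: 2 codewords.
Minimum distance d = smallest w > 0 with A_w > 0 = 2.
Sanity: Σ A_w = 4 = 2^2 = 4 ✓.


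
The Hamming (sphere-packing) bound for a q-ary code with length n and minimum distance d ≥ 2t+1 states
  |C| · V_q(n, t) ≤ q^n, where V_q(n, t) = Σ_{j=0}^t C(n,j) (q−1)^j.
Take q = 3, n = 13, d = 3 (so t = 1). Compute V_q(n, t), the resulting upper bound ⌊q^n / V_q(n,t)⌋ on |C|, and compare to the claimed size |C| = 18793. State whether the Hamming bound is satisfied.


V_q(n, t) = 27, q^n = 1594323, Hamming bound = 59049, |C| = 18793 ≤ bound (satisfied).

Step 1: Compute V_q(n, t) = Σ_{j=0}^1 C(n, j) (q−1)^j.
  j = 0: C(13,0)·(2)^0 = 1·1 = 1.
  j = 1: C(13,1)·(2)^1 = 13·2 = 26.
  V_q(n, t) = 1 + 26 = 27.
Step 2: q^n = 3^13 = 1594323.
Step 3: Hamming bound ⌊q^n / V_q(n,t)⌋ = ⌊1594323/27⌋ = 59049.
Step 4: Compare |C| = 18793 to 59049: satisfied.
The claimed |C| lies below the Hamming bound.


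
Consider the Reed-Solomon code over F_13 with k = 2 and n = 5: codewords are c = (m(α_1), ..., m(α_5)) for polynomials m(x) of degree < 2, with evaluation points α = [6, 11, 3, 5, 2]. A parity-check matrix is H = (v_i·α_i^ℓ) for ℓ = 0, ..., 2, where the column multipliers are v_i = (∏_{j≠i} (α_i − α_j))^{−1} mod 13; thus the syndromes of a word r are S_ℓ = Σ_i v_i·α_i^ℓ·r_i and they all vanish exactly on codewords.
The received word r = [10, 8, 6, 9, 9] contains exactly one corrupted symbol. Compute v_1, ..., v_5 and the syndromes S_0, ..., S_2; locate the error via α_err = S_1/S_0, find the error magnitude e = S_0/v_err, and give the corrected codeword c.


S = (10, 11, 3), error at position 4, error magnitude e = 9, c = [10, 8, 6, 0, 9].

Step 1: column multipliers v_i = (∏_{j≠i}(α_i − α_j))^{−1} mod 13.
  i = 1 (α = 6): (6−11)(6−3)(6−5)(6−2) = (−5)·3·1·4 = −60 ≡ 5, so v_1 = 5^{−1} = 8 (mod 13).
  i = 2 (α = 11): (11−6)(11−3)(11−5)(11−2) = 5·8·6·9 = 2160 ≡ 2, so v_2 = 2^{−1} = 7 (mod 13).
  i = 3 (α = 3): (3−6)(3−11)(3−5)(3−2) = (−3)·(−8)·(−2)·1 = −48 ≡ 4, so v_3 = 4^{−1} = 10 (mod 13).
  i = 4 (α = 5): (5−6)(5−11)(5−3)(5−2) = (−1)·(−6)·2·3 = 36 ≡ 10, so v_4 = 10^{−1} = 4 (mod 13).
  i = 5 (α = 2): (2−6)(2−11)(2−3)(2−5) = (−4)·(−9)·(−1)·(−3) = 108 ≡ 4, so v_5 = 4^{−1} = 10 (mod 13).
  v = [8, 7, 10, 4, 10].
Step 2: syndromes of r = [10, 8, 6, 9, 9] (all sums mod 13).
  S_0 = Σ v_i r_i = 8·10 + 7·8 + 10·6 + 4·9 + 10·9 = 322 ≡ 10.
  S_1 = Σ v_i α_i r_i = 8·6·10 + 7·11·8 + 10·3·6 + 4·5·9 + 10·2·9 = 1636 ≡ 11.
  α_i^2 mod 13 = [10, 4, 9, 12, 4].
  S_2 = Σ v_i α_i^2 r_i = 8·10·10 + 7·4·8 + 10·9·6 + 4·12·9 + 10·4·9 = 2356 ≡ 3.
  S = (10, 11, 3) ≠ 0, so r is not a codeword (an error is present).
Step 3: locate the error. For a single error e at position i, S_ℓ = v_i·e·α_i^ℓ, so α_err = S_1/S_0.
  S_0^{−1} = 10^{−1} = 4 (mod 13), so α_err = 11·4 = 44 ≡ 5 = α_4. Error position i = 4.
  Consistency check: S_2/S_1 = 3·6 = 18 ≡ 5 = α_err ✓ (single-error assumption holds).
Step 4: error magnitude e = S_0/v_4 = S_0·∏_{j≠4}(α_4 − α_j) = 10·10 = 100 ≡ 9 (mod 13).
Step 5: correct position 4: c_4 = r_4 − e = 9 − 9 ≡ 0 (mod 13). Hence c = [10, 8, 6, 0, 9].
  Check: interpolating c through the α_i gives m(x) = 2 + 10·x (degree < 2) with m(α_i) = c_i for every i, so c is indeed a codeword.


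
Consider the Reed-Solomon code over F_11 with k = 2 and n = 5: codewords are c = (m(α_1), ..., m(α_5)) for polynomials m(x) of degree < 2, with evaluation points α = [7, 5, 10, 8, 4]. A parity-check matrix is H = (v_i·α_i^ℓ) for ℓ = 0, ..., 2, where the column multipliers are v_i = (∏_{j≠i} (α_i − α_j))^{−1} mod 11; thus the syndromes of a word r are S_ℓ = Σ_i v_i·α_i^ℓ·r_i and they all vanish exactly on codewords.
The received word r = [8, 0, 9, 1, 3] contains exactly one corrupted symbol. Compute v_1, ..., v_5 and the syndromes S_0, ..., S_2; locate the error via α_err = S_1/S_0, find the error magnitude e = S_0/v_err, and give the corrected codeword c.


S = (3, 1, 4), error at position 5, error magnitude e = 7, c = [8, 0, 9, 1, 7].

Step 1: column multipliers v_i = (∏_{j≠i}(α_i − α_j))^{−1} mod 11.
  i = 1 (α = 7): (7−5)(7−10)(7−8)(7−4) = 2·(−3)·(−1)·3 = 18 ≡ 7, so v_1 = 7^{−1} = 8 (mod 11).
  i = 2 (α = 5): (5−7)(5−10)(5−8)(5−4) = (−2)·(−5)·(−3)·1 = −30 ≡ 3, so v_2 = 3^{−1} = 4 (mod 11).
  i = 3 (α = 10): (10−7)(10−5)(10−8)(10−4) = 3·5·2·6 = 180 ≡ 4, so v_3 = 4^{−1} = 3 (mod 11).
  i = 4 (α = 8): (8−7)(8−5)(8−10)(8−4) = 1·3·(−2)·4 = −24 ≡ 9, so v_4 = 9^{−1} = 5 (mod 11).
  i = 5 (α = 4): (4−7)(4−5)(4−10)(4−8) = (−3)·(−1)·(−6)·(−4) = 72 ≡ 6, so v_5 = 6^{−1} = 2 (mod 11).
  v = [8, 4, 3, 5, 2].
Step 2: syndromes of r = [8, 0, 9, 1, 3] (all sums mod 11).
  S_0 = Σ v_i r_i = 8·8 + 4·0 + 3·9 + 5·1 + 2·3 = 102 ≡ 3.
  S_1 = Σ v_i α_i r_i = 8·7·8 + 4·5·0 + 3·10·9 + 5·8·1 + 2·4·3 = 782 ≡ 1.
  α_i^2 mod 11 = [5, 3, 1, 9, 5].
  S_2 = Σ v_i α_i^2 r_i = 8·5·8 + 4·3·0 + 3·1·9 + 5·9·1 + 2·5·3 = 422 ≡ 4.
  S = (3, 1, 4) ≠ 0, so r is not a codeword (an error is present).
Step 3: locate the error. For a single error e at position i, S_ℓ = v_i·e·α_i^ℓ, so α_err = S_1/S_0.
  S_0^{−1} = 3^{−1} = 4 (mod 11), so α_err = 1·4 = 4 ≡ 4 = α_5. Error position i = 5.
  Consistency check: S_2/S_1 = 4·1 = 4 ≡ 4 = α_err ✓ (single-error assumption holds).
Step 4: error magnitude e = S_0/v_5 = S_0·∏_{j≠5}(α_5 − α_j) = 3·6 = 18 ≡ 7 (mod 11).
Step 5: correct position 5: c_5 = r_5 − e = 3 − 7 ≡ 7 (mod 11). Hence c = [8, 0, 9, 1, 7].
  Check: interpolating c through the α_i gives m(x) = 2 + 4·x (degree < 2) with m(α_i) = c_i for every i, so c is indeed a codeword.


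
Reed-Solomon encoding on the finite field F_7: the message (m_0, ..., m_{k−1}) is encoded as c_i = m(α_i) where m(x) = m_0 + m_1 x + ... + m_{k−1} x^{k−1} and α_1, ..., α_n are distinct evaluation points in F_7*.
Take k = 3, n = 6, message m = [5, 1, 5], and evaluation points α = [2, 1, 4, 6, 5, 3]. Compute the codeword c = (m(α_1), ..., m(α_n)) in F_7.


c = [6, 4, 5, 2, 2, 4]

Message polynomial: m(x) = 5 + 1·x + 5·x^2 (mod 7).
For each evaluation point α_i, compute m(α_i) mod 7:
  α_1 = 2: Horner steps 5 → 4 → 6, so m(2) = 6.
  α_2 = 1: Horner steps 5 → 6 → 4, so m(1) = 4.
  α_3 = 4: Horner steps 5 → 0 → 5, so m(4) = 5.
  α_4 = 6: Horner steps 5 → 3 → 2, so m(6) = 2.
  α_5 = 5: Horner steps 5 → 5 → 2, so m(5) = 2.
  α_6 = 3: Horner steps 5 → 2 → 4, so m(3) = 4.
Codeword c = [6, 4, 5, 2, 2, 4] ∈ F_7^6.


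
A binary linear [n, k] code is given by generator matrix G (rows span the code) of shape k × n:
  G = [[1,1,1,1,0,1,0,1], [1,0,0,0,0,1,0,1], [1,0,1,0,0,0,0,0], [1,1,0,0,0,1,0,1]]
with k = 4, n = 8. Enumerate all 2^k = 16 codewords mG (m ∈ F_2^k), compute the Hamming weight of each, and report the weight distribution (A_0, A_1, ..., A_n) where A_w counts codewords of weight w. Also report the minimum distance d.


Weight distribution: A_0 = 1, A_1 = 1, A_2 = 3, A_3 = 6, A_4 = 3, A_5 = 1, A_6 = 1. Minimum distance d = 1.

Enumerate all 2^4 = 16 messages m ∈ F_2^4.
For each, compute codeword c = mG in F_2^8, then tally its weight.
  m = 0000 → c = 00000000, weight = 0.
  m = 1000 → c = 11110101, weight = 6.
  m = 0100 → c = 10000101, weight = 3.
  m = 1100 → c = 01110000, weight = 3.
  m = 0010 → c = 10100000, weight = 2.
  m = 1010 → c = 01010101, weight = 4.
  m = 0110 → c = 00100101, weight = 3.
  m = 1110 → c = 11010000, weight = 3.
  m = 0001 → c = 11000101, weight = 4.
  m = 1001 → c = 00110000, weight = 2.
  m = 0101 → c = 01000000, weight = 1.
  m = 1101 → c = 10110101, weight = 5.
  m = 0011 → c = 01100101, weight = 4.
  m = 1011 → c = 10010000, weight = 2.
  m = 0111 → c = 11100000, weight = 3.
  m = 1111 → c = 00010101, weight = 3.
Tally weights:
  weight 0: 1 codewords.
  weight 1: 1 codewords.
  weight 2: 3 codewords.
  weight 3: 6 codewords.
  weight 4: 3 codewords.
  weight 5: 1 codewords.
  weight 6: 1 codewords.
Minimum distance d = smallest w > 0 with A_w > 0 = 1.
Sanity: Σ A_w = 16 = 2^4 = 16 ✓.


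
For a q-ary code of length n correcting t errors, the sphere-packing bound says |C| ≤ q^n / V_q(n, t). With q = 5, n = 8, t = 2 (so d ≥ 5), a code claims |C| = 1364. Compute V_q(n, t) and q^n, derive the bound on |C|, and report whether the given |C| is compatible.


V_q(n, t) = 481, q^n = 390625, Hamming bound = 812, |C| = 1364 > bound (violated).

Step 1: Compute V_q(n, t) = Σ_{j=0}^2 C(n, j) (q−1)^j.
  j = 0: C(8,0)·(4)^0 = 1·1 = 1.
  j = 1: C(8,1)·(4)^1 = 8·4 = 32.
  j = 2: C(8,2)·(4)^2 = 28·16 = 448.
  V_q(n, t) = 1 + 32 + 448 = 481.
Step 2: q^n = 5^8 = 390625.
Step 3: Hamming bound ⌊q^n / V_q(n,t)⌋ = ⌊390625/481⌋ = 812.
Step 4: Compare |C| = 1364 to 812: violated.
The claimed |C| lies above the Hamming bound, so no 5-ary code of length 8 with d ≥ 5 can have 1364 codewords.


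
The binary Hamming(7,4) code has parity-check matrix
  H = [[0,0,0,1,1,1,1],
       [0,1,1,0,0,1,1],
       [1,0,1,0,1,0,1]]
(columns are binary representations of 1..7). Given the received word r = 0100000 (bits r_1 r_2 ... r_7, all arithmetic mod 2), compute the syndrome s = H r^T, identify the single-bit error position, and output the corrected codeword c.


s = (0, 1, 0)^T, error position = 2, corrected codeword c = 0000000

Compute s = H r^T mod 2 one row at a time:
  s_1 = 0 + 0 + 0 + 0 = 0 ≡ 0 (mod 2).
  s_2 = 1 + 0 + 0 + 0 = 1 ≡ 1 (mod 2).
  s_3 = 0 + 0 + 0 + 0 = 0 ≡ 0 (mod 2).
s = (0, 1, 0)^T — this equals column 2 of H (binary 010), so error is at position 2.
Correct: flip bit 2 of r = 0100000 to get c = 0000000.


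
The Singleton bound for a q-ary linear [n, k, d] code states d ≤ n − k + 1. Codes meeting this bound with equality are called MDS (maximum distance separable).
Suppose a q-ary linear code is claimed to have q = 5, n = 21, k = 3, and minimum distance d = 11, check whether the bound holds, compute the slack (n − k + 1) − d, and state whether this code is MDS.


Singleton RHS = n − k + 1 = 19, slack = 8, bound satisfied, not MDS.

Singleton bound: d ≤ n − k + 1.
Here n = 21, k = 3, so n − k + 1 = 19.
Given d = 11, check d ≤ 19: YES.
Slack = (n − k + 1) − d = 8.
The code is NOT MDS (slack = 8 > 0).
Description: the claimed parameters are [21, 3, 11]_5; such a code would be non-MDS.


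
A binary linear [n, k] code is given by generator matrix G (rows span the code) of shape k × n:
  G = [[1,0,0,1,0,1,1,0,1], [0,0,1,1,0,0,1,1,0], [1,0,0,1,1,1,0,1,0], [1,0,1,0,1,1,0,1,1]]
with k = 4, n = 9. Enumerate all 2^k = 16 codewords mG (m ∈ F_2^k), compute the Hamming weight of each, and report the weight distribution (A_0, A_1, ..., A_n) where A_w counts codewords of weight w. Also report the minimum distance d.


Weight distribution: A_0 = 1, A_1 = 1, A_3 = 2, A_4 = 5, A_5 = 5, A_6 = 2. Minimum distance d = 1.

Enumerate all 2^4 = 16 messages m ∈ F_2^4.
For each, compute codeword c = mG in F_2^9, then tally its weight.
  m = 0000 → c = 000000000, weight = 0.
  m = 1000 → c = 100101101, weight = 5.
  m = 0100 → c = 001100110, weight = 4.
  m = 1100 → c = 101001011, weight = 5.
  m = 0010 → c = 100111010, weight = 5.
  m = 1010 → c = 000010111, weight = 4.
  m = 0110 → c = 101011100, weight = 5.
  m = 1110 → c = 001110001, weight = 4.
  m = 0001 → c = 101011011, weight = 6.
  m = 1001 → c = 001110110, weight = 5.
  m = 0101 → c = 100111101, weight = 6.
  m = 1101 → c = 000010000, weight = 1.
  m = 0011 → c = 001100001, weight = 3.
  m = 1011 → c = 101001100, weight = 4.
  m = 0111 → c = 000000111, weight = 3.
  m = 1111 → c = 100101010, weight = 4.
Tally weights:
  weight 0: 1 codewords.
  weight 1: 1 codewords.
  weight 3: 2 codewords.
  weight 4: 5 codewords.
  weight 5: 5 codewords.
  weight 6: 2 codewords.
Minimum distance d = smallest w > 0 with A_w > 0 = 1.
Sanity: Σ A_w = 16 = 2^4 = 16 ✓.


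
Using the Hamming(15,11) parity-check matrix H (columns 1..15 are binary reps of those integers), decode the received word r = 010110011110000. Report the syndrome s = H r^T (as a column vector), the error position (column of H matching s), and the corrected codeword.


s = (0, 0, 1, 1)^T, error position = 3, corrected codeword c = 011110011110000

Compute s = H r^T mod 2 one row at a time:
  s_1 = 1 + 1 + 1 + 1 + 0 + 0 + 0 + 0 = 4 ≡ 0 (mod 2).
  s_2 = 1 + 1 + 0 + 0 + 0 + 0 + 0 + 0 = 2 ≡ 0 (mod 2).
  s_3 = 1 + 0 + 0 + 0 + 1 + 1 + 0 + 0 = 3 ≡ 1 (mod 2).
  s_4 = 0 + 0 + 1 + 0 + 1 + 1 + 0 + 0 = 3 ≡ 1 (mod 2).
s = (0, 0, 1, 1)^T — this equals column 3 of H (binary 0011), so error is at position 3.
Correct: flip bit 3 of r = 010110011110000 to get c = 011110011110000.
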